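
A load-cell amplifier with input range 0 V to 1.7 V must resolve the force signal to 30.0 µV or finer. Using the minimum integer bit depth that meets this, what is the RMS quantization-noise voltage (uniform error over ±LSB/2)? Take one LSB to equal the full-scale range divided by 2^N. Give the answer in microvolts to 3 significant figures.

7.49 µV

Span = 1.7 V.
Levels needed ≥ 1.7/30.0 µV = 56670. 2^16 = 65536 suffices, so N_min = 16.
LSB = 1.7 V ÷ 2^16 = 1.7/65536 V = 25.940 µV.
V_rms = LSB/√12 = 7.49 µV.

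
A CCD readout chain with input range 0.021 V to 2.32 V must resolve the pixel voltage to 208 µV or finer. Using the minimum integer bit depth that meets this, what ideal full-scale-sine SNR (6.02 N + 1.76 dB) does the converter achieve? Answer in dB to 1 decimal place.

Range = 2.32 − (0.021) = 2.299 V.
2.299 V / 208 µV = 11050. Since 2^13 = 8192 and 2^14 = 16384, N = 14.
Ideal SNR at N = 14: 6.02·14 + 1.76 = 86.0 dB.

86.0 dB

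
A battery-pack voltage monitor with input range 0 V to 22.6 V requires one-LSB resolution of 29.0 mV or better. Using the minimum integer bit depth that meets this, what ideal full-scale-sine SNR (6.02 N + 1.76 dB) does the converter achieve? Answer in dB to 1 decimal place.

62.0 dB

Span = 22.6 V.
Levels needed ≥ 22.6/29.0 mV = 779.3. 2^10 = 1024 suffices, so N_min = 10.
6.02(10) + 1.76 = 61.96 dB.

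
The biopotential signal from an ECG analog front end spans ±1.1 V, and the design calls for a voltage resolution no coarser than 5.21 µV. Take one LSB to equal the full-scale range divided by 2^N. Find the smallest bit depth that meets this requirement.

19 bits

Span: 1.1 V − (-1.1 V) = 2.2 V.
Levels needed ≥ 2.2/5.21 µV = 422300. 2^19 = 524288 suffices, so N_min = 19.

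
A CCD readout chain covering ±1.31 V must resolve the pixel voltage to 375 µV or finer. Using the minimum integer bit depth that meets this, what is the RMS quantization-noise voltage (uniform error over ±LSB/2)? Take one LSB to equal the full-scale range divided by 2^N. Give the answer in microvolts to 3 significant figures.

Full-scale range = 1.31 V − (-1.31 V) = 2.62 V.
2.62 V / 375 µV = 6987. Since 2^12 = 4096 and 2^13 = 8192, N = 13.
One LSB is 2.62 V / 8192 = 319.82 µV.
RMS noise = LSB/√12 = 92.3 µV.

92.3 µV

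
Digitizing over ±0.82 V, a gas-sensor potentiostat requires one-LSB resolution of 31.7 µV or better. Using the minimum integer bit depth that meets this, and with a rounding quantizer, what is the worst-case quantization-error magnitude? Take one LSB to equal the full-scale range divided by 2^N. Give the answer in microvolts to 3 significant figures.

Span: 0.82 V − (-0.82 V) = 1.64 V.
Levels needed ≥ 1.64/31.7 µV = 51740. 2^16 = 65536 suffices, so N_min = 16.
LSB = 1.64 V / 2^16 = 25.024 µV.
Half an LSB is 12.5 µV.

12.5 µV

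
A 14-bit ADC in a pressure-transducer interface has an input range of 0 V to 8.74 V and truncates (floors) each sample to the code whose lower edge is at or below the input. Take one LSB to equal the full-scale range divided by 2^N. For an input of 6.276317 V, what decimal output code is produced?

Range is 8.74 V. LSB = 8.74 V / 2^14 ≈ 0.5334 mV.
(V_in − V_min) × 2^14/range = (6.276317 − (0)) × 16384/8.74 = 11765.581.
Floor → code = 11765.

11765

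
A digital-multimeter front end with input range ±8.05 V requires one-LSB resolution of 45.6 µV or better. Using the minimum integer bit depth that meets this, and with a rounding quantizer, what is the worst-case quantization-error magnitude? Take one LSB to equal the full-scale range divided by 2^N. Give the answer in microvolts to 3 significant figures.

The full-scale span is 8.05 − (-8.05) = 16.1 V.
Need 2^N ≥ 16.1 V / 45.6 µV = 353100 → N_min = 19.
One LSB is 16.1 V / 524288 = 30.708 µV.
Max error for round-to-nearest is LSB/2 = 15.4 µV.

15.4 µV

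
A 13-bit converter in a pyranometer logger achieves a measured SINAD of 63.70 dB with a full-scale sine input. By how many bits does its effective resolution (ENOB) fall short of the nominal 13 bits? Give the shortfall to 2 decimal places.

2.71 bits

N_eff = (63.70 − 1.76)/6.02 = 10.2890 bits.
13 − 10.2890 = 2.71 bits below nominal.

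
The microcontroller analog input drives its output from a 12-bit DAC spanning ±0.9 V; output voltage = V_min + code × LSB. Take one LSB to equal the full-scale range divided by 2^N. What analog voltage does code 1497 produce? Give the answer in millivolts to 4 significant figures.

Span: 0.9 V − (-0.9 V) = 1.8 V. LSB = 1.8 V / 2^12.
V_out = -0.9 + 1497 × (1.8/4096) V
      = -0.9 + 0.657861 = -0.242139 V.

-242.1 mV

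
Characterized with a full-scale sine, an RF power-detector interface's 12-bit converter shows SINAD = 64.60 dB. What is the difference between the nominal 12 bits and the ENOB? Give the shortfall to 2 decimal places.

Effective bits = (64.60 − 1.76)/6.02 = 10.4385.
Lost resolution: 12 − 10.4385 = 1.5615 bits.

1.56 bits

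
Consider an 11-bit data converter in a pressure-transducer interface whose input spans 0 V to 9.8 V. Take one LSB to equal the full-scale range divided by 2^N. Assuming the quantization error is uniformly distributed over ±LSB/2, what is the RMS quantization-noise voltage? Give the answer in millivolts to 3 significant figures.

1.38 mV

Span = 9.8 V.
One LSB is 9.8 V / 2048 = 4.7852 mV.
RMS of a uniform error over width LSB is LSB/√12 = 1.38 mV.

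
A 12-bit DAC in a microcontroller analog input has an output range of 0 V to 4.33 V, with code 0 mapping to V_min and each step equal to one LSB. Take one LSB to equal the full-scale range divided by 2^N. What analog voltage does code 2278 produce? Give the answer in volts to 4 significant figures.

V_FS = 4.33 V. LSB = 4.33 V / 2^12.
V_out = 0 + 2278 × (4.33/4096) V
      = 0 V + 2.40814 V = 2.40814 V.

2.408 V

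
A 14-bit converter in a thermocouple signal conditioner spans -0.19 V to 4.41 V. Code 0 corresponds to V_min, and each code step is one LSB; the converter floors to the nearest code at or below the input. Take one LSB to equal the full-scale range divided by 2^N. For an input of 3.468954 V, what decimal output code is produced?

13032

Full-scale range = 4.41 V − (-0.19 V) = 4.6 V. LSB = 4.6 V / 2^14 ≈ 280.8 µV.
(V_in − V_min) × 2^14/range = (3.468954 − (-0.19)) × 16384/4.6 = 13032.240.
Floor → code = 13032.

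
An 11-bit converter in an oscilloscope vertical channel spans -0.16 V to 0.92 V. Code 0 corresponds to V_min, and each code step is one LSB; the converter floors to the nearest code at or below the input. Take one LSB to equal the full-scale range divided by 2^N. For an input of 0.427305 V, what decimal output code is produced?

1113

Full-scale range = 0.92 V − (-0.16 V) = 1.08 V. LSB = 1.08 V / 2^11 ≈ 0.5273 mV.
V_in − V_min = 0.427305 − (-0.16) = 0.587305 V.
Divide by LSB: 0.587305 × 2048/1.08 = 1113.7043.
Truncating gives code 1113.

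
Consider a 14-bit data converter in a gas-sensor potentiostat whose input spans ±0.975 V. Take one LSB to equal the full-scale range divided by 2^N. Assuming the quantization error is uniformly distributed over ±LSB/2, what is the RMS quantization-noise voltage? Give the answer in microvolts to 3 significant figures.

Range = 0.975 − (-0.975) = 1.95 V.
One LSB is 1.95 V / 16384 = 119.02 µV.
V_rms = LSB/√12 = 119.02 µV / √12 = 34.4 µV.

34.4 µV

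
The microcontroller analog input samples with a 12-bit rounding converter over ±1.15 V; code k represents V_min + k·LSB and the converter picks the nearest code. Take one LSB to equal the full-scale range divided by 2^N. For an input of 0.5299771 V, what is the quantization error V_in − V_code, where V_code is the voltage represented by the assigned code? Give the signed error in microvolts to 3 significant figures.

−101 µV

Span: 1.15 V − (-1.15 V) = 2.3 V. LSB = 2.3 V / 2^12 ≈ 0.5615 mV.
(V_in − V_min)/LSB = (0.5299771 − (-1.15)) × 4096/2.3 = 2991.8201 → nearest code k = 2992.
V_code = V_min + k × range/2^12 = -1.15 + 2992 × 2.3/4096 = 0.5300781250 V.
Error = V_in − V_code = 0.5299771 − (0.5300781250) = −101 µV.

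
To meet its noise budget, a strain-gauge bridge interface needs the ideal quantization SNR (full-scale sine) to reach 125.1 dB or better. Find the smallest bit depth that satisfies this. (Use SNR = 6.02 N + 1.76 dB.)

21 bits

Required N = ⌈(125.1 − 1.76)/6.02⌉ = ⌈20.488⌉ = 21.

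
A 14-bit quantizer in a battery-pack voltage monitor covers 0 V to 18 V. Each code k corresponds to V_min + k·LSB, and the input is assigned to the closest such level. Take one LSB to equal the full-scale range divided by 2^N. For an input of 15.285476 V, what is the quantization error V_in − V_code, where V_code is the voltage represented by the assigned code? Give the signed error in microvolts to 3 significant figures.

+198 µV

V_FS = 18 V. LSB = 18 V / 2^14 ≈ 1.099 mV.
(15.285476 − (0)) / LSB = 15.285476 × 16384/18 = 13913.1799. Nearest integer: k = 13913.
V_code = 0 + (13913/16384) × 18 = 15.285278320 V.
e = 15.285476 − (15.285278320) = +198 µV.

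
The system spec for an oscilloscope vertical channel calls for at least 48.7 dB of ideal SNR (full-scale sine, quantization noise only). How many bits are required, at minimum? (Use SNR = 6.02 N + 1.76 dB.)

6.02 N + 1.76 ≥ 48.7 gives N ≥ 7.797, so the minimum integer is 8.

8 bits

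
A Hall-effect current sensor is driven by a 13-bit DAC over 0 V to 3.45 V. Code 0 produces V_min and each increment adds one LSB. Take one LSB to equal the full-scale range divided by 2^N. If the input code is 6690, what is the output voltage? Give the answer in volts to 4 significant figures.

2.817 V

Range is 3.45 V. LSB = 3.45 V / 2^13.
Output = V_min + (6690/8192) × range = 0 + 0.816650 × 3.45 V
      = 0 + 2.81744 = 2.81744 V.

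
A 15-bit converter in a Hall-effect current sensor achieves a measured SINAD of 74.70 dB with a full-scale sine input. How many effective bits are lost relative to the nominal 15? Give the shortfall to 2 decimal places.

2.88 bits

ENOB = (SINAD − 1.76)/6.02 = (74.70 − 1.76)/6.02 = 12.1163 bits.
15 − 12.1163 = 2.88 bits below nominal.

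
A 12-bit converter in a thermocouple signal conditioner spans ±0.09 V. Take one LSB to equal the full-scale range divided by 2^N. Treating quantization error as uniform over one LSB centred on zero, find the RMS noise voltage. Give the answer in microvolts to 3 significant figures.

The full-scale span is 0.09 − (-0.09) = 0.18 V.
LSB = 0.18 V / 2^12 = 43.945 µV.
σ_q = LSB/√12 = 43.945 µV/3.4641 = 12.7 µV.

12.7 µV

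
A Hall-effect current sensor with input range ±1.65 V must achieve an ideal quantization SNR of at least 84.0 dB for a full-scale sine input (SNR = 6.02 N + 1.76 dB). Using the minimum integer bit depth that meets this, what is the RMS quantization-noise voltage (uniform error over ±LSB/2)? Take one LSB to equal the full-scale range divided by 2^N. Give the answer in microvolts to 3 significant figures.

58.1 µV

Range = 1.65 − (-1.65) = 3.3 V.
Required N = ⌈(84.0 − 1.76)/6.02⌉ = ⌈13.661⌉ = 14.
One LSB is 3.3 V / 16384 = 201.42 µV.
V_rms = LSB/√12 = 58.1 µV.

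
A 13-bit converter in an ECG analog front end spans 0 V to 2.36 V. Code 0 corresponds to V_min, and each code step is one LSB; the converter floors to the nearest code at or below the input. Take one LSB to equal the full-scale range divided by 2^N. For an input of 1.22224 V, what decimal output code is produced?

Range is 2.36 V. LSB = 2.36 V / 2^13 ≈ 288.1 µV.
code = ⌊(V_in − V_min)/LSB⌋ = ⌊(V_in − V_min) × 2^13 / range⌋
     = ⌊(1.22224 − (0)) × 8192 / 2.36⌋ = ⌊1.22224 × 8192/2.36⌋
     = ⌊4242.623⌋ = 4242.

4242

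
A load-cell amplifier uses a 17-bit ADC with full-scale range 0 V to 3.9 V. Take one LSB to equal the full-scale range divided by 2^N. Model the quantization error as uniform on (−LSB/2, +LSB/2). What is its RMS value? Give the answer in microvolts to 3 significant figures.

8.59 µV

Span = 3.9 V.
LSB = 3.9 V ÷ 2^17 = 3.9/131072 V = 29.755 µV.
σ_q = LSB/√12 = 29.755 µV/3.4641 = 8.59 µV.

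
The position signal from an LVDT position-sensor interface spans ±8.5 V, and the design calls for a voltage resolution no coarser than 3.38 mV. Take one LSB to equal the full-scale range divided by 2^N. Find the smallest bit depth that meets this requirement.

13 bits

Full-scale range = 8.5 V − (-8.5 V) = 17 V.
Need 2^N ≥ 17 V / 3.38 mV = 5030 → N_min = 13.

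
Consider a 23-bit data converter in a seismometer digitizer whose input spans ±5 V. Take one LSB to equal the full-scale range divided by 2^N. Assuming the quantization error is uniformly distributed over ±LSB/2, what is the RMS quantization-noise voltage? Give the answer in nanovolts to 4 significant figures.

The full-scale span is 5 − (-5) = 10 V.
One LSB is 10 V / 8388608 = 1.19209 µV.
σ_q = LSB/√12 = 1.19209 µV/3.4641 = 344.1 nV.

344.1 nV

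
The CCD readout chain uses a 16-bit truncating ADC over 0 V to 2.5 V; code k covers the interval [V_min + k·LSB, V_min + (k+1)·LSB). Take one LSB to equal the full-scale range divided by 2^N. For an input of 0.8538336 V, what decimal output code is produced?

Span = 2.5 V. LSB = 2.5 V / 2^16 ≈ 38.15 µV.
V_in − V_min = 0.8538336 − (0) = 0.8538336 V.
Divide by LSB: 0.8538336 × 65536/2.5 = 22382.7355.
Truncating gives code 22382.

22382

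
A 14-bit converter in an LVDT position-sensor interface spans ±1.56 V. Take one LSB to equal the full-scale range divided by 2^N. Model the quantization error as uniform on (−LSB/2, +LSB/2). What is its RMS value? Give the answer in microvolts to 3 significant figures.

55.0 µV

Range = 1.56 − (-1.56) = 3.12 V.
Step size = 3.12/16384 V = 190.43 µV.
σ_q = LSB/√12 = 190.43 µV/3.4641 = 55.0 µV.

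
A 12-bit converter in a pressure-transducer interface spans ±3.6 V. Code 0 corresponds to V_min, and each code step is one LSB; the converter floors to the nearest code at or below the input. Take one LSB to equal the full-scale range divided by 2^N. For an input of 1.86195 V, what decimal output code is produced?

Range = 3.6 − (-3.6) = 7.2 V. LSB = 7.2 V / 2^12 ≈ 1.758 mV.
code = ⌊(V_in − V_min)/LSB⌋ = ⌊(V_in − V_min) × 2^12 / range⌋
     = ⌊(1.86195 − (-3.6)) × 4096 / 7.2⌋ = ⌊5.46195 × 4096/7.2⌋
     = ⌊3107.243⌋ = 3107.

3107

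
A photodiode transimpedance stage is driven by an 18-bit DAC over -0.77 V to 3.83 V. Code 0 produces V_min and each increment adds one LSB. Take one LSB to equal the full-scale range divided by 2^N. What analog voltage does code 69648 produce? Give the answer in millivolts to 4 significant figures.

452.2 mV

The full-scale span is 3.83 − (-0.77) = 4.6 V. LSB = 4.6 V / 2^18.
Output = V_min + (69648/262144) × range = -0.77 + 0.265686 × 4.6 V
      = -0.77 V + 1.22216 V = 0.452156 V.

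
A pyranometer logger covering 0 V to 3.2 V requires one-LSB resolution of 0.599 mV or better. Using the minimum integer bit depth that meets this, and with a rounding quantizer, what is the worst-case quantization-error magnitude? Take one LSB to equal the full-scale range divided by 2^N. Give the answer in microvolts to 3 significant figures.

Full-scale range = 3.2 V.
Levels needed ≥ 3.2/0.599 mV = 5342. 2^13 = 8192 suffices, so N_min = 13.
One LSB is 3.2 V / 8192 = 390.63 µV.
Half an LSB is 195 µV.

195 µV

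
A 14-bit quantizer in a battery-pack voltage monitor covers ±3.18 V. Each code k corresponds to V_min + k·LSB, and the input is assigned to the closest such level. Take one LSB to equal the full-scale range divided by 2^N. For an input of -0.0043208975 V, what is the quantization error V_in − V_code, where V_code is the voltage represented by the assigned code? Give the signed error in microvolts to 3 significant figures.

−50.9 µV

The full-scale span is 3.18 − (-3.18) = 6.36 V. LSB = 6.36 V / 2^14 ≈ 388.2 µV.
(V_in − V_min)/LSB = (-0.0043208975 − (-3.18)) × 16384/6.36 = 8180.8689 → nearest code k = 8181.
V_code = V_min + k × range/2^14 = -3.18 + 8181 × 6.36/16384 = -0.0042700195313 V.
V_in − V_code = -0.0043208975 − (-0.0042700195313) = −50.9 µV.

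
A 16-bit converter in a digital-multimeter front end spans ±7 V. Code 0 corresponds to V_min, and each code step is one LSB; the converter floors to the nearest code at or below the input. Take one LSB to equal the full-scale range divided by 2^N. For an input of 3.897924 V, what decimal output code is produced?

Span: 7 V − (-7 V) = 14 V. LSB = 14 V / 2^16 ≈ 213.6 µV.
V_in − V_min = 3.897924 − (-7) = 10.897924 V.
Divide by LSB: 10.897924 × 65536/14 = 51014.7391.
Truncating gives code 51014.

51014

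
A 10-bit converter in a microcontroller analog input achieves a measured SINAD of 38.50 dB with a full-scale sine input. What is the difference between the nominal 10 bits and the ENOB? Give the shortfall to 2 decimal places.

N_eff = (38.50 − 1.76)/6.02 = 6.1030 bits.
10 − 6.1030 = 3.90 bits below nominal.

3.90 bits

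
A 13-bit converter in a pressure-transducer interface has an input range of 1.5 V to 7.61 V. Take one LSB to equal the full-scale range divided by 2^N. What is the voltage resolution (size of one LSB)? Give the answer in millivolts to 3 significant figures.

0.746 mV

The full-scale span is 7.61 − (1.5) = 6.11 V.
2^13 = 8192 levels.
LSB = 6.11 V ÷ 2^13 = 6.11/8192 V = 0.746 mV.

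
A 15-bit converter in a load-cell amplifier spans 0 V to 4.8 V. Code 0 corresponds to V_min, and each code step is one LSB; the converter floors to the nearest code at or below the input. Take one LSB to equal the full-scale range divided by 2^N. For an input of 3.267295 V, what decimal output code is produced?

V_FS = 4.8 V. LSB = 4.8 V / 2^15 ≈ 146.5 µV.
code = ⌊(V_in − V_min)/LSB⌋ = ⌊(V_in − V_min) × 2^15 / range⌋
     = ⌊(3.267295 − (0)) × 32768 / 4.8⌋ = ⌊3.267295 × 32768/4.8⌋
     = ⌊22304.734⌋ = 22304.

22304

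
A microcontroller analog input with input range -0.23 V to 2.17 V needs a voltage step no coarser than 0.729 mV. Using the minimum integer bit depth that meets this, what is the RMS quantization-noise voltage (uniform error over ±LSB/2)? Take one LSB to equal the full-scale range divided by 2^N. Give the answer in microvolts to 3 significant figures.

Span: 2.17 V − (-0.23 V) = 2.4 V.
Levels needed ≥ 2.4/0.729 mV = 3292. 2^12 = 4096 suffices, so N_min = 12.
LSB = 2.4 V ÷ 2^12 = 2.4/4096 V = 0.58594 mV.
σ_q = LSB/√12 = 0.58594 mV/3.4641 = 169 µV.

169 µV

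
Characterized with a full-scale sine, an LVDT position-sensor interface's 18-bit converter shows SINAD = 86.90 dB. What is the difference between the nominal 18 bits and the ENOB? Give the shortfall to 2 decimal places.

3.86 bits

Effective bits = (86.90 − 1.76)/6.02 = 14.1429.
18 − 14.1429 = 3.86 bits below nominal.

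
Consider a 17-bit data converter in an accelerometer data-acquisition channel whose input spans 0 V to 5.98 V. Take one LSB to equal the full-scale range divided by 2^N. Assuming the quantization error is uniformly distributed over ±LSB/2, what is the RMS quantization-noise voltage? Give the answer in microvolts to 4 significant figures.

13.17 µV

Full-scale range = 5.98 V.
LSB = 5.98 V / 2^17 = 45.6238 µV.
RMS of a uniform error over width LSB is LSB/√12 = 13.17 µV.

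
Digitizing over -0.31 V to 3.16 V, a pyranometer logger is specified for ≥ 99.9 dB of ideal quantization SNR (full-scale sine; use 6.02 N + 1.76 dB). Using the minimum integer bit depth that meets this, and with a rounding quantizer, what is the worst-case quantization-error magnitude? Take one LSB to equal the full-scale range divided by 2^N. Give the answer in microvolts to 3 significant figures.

13.2 µV

Span: 3.16 V − (-0.31 V) = 3.47 V.
N ≥ (99.9 − 1.76)/6.02 = 16.302 → N_min = 17.
One LSB is 3.47 V / 131072 = 26.474 µV.
|e|_max = LSB/2 = 13.2 µV.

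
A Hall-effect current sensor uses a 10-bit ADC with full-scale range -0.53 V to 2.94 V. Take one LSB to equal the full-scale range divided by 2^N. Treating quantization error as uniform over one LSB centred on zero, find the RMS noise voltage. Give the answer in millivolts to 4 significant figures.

0.9782 mV

Span: 2.94 V − (-0.53 V) = 3.47 V.
LSB = 3.47 V ÷ 2^10 = 3.47/1024 V = 3.38867 mV.
σ_q = LSB/√12 = 3.38867 mV/3.4641 = 0.9782 mV.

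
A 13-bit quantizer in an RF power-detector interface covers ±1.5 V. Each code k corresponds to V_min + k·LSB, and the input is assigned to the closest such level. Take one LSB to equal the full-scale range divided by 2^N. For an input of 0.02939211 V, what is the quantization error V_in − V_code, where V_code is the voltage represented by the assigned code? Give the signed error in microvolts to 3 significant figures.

+95.2 µV

Span: 1.5 V − (-1.5 V) = 3 V. LSB = 3 V / 2^13 ≈ 366.2 µV.
(V_in − V_min)/LSB = (0.02939211 − (-1.5)) × 8192/3 = 4176.2601 → nearest code k = 4176.
V_code = V_min + k × range/2^13 = -1.5 + 4176 × 3/8192 = 0.02929687500 V.
Error = V_in − V_code = 0.02939211 − (0.02929687500) = +95.2 µV.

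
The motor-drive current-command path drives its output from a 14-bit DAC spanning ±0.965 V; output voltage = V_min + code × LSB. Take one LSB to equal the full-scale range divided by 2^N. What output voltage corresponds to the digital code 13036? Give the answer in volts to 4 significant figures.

0.5706 V

The full-scale span is 0.965 − (-0.965) = 1.93 V. LSB = 1.93 V / 2^14.
Output = V_min + (13036/16384) × range = -0.965 + 0.795654 × 1.93 V
      = -0.965 V + 1.53561 V = 0.570613 V.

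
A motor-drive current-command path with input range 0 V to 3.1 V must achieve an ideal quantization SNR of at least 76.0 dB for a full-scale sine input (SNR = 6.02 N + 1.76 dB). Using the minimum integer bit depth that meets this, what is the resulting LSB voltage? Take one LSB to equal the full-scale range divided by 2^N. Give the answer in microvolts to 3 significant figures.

V_FS = 3.1 V.
6.02 N + 1.76 ≥ 76.0 gives N ≥ 12.332, so the minimum integer is 13.
LSB = 3.1 V / 2^13 = 378 µV.

378 µV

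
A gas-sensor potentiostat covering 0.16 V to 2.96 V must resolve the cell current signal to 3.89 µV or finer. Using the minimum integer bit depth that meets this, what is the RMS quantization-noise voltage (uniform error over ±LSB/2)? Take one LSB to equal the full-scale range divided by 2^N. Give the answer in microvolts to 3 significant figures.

Span: 2.96 V − (0.16 V) = 2.8 V.
Required number of levels: 2.8/3.89 µV = 719790; smallest N with 2^N ≥ that is 20.
LSB = 2.8 V / 2^20 = 2.6703 µV.
σ_q = LSB/√12 = 2.6703 µV/3.4641 = 0.771 µV.

0.771 µV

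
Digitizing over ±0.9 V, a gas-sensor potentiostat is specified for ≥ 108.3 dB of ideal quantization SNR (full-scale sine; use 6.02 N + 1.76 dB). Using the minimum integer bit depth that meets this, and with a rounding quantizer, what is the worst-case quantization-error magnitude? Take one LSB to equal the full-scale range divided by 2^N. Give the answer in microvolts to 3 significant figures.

The full-scale span is 0.9 − (-0.9) = 1.8 V.
N ≥ (108.3 − 1.76)/6.02 = 17.698 → N_min = 18.
One LSB is 1.8 V / 262144 = 6.8665 µV.
|e|_max = LSB/2 = 3.43 µV.

3.43 µV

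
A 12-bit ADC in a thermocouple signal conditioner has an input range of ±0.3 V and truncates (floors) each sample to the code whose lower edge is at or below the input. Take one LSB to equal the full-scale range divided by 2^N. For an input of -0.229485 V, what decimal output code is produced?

481

Full-scale range = 0.3 V − (-0.3 V) = 0.6 V. LSB = 0.6 V / 2^12 ≈ 146.5 µV.
code = ⌊(V_in − V_min)/LSB⌋ = ⌊(V_in − V_min) × 2^12 / range⌋
     = ⌊(-0.229485 − (-0.3)) × 4096 / 0.6⌋ = ⌊0.070515 × 4096/0.6⌋
     = ⌊481.382⌋ = 481.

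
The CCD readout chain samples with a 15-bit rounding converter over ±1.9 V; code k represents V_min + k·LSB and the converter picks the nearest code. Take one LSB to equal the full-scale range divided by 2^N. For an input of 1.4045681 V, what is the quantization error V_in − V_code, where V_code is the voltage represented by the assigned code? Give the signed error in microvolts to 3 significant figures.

−21.7 µV

Full-scale range = 1.9 V − (-1.9 V) = 3.8 V. LSB = 3.8 V / 2^15 ≈ 116.0 µV.
(1.4045681 − (-1.9)) / LSB = 3.3045681 × 32768/3.8 = 28495.8125. Nearest integer: k = 28496.
V_code = -1.9 + (28496/32768) × 3.8 = 1.4045898438 V.
e = 1.4045681 − (1.4045898438) = −21.7 µV.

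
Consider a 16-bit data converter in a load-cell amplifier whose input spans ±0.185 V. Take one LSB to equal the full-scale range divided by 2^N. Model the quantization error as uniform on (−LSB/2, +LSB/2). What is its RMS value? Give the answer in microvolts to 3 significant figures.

1.63 µV

Range = 0.185 − (-0.185) = 0.37 V.
One LSB is 0.37 V / 65536 = 5.6458 µV.
V_rms = LSB/√12 = 5.6458 µV / √12 = 1.63 µV.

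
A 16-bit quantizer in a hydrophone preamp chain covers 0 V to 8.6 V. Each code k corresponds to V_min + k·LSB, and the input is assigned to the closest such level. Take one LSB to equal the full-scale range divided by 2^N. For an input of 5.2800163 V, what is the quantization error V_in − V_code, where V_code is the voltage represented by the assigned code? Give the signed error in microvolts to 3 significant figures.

Span = 8.6 V. LSB = 8.6 V / 2^16 ≈ 131.2 µV.
Position in LSBs: (5.2800163 − (0)) × 65536/8.6 = 40236.1800; rounding gives k = 40236.
Reconstructed level: 0 + 40236 × 8.6/65536 V = 5.2799926758 V.
e = 5.2800163 − (5.2799926758) = +23.6 µV.

+23.6 µV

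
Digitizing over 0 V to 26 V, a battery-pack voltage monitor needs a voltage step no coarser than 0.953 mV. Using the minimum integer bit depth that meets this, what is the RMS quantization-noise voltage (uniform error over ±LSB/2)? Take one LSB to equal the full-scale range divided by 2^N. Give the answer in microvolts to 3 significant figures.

V_FS = 26 V.
Levels needed ≥ 26/0.953 mV = 27280. 2^15 = 32768 suffices, so N_min = 15.
LSB = 26 V / 2^15 = 0.79346 mV.
RMS noise = LSB/√12 = 229 µV.

229 µV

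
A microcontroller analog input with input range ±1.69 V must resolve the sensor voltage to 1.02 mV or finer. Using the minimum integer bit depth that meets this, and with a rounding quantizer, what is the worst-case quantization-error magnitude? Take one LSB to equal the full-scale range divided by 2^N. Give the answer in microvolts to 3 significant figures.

Range = 1.69 − (-1.69) = 3.38 V.
3.38 V / 1.02 mV = 3314. Since 2^11 = 2048 and 2^12 = 4096, N = 12.
LSB = 3.38 V ÷ 2^12 = 3.38/4096 V = 0.82520 mV.
|e|_max = LSB/2 = 413 µV.

413 µV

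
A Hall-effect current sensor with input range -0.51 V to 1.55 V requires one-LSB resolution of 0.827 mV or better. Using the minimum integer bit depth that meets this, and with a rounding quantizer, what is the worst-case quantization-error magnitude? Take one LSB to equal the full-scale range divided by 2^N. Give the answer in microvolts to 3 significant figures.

251 µV

Full-scale range = 1.55 V − (-0.51 V) = 2.06 V.
Required number of levels: 2.06/0.827 mV = 2490.9; smallest N with 2^N ≥ that is 12.
One LSB is 2.06 V / 4096 = 0.50293 mV.
Max error for round-to-nearest is LSB/2 = 251 µV.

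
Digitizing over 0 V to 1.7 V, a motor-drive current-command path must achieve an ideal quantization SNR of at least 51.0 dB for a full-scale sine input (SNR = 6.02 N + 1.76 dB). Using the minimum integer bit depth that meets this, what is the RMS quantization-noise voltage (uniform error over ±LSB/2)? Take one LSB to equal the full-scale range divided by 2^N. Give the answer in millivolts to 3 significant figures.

V_FS = 1.7 V.
6.02 N + 1.76 ≥ 51.0 gives N ≥ 8.179, so the minimum integer is 9.
LSB = 1.7 V ÷ 2^9 = 1.7/512 V = 3.3203 mV.
RMS noise = LSB/√12 = 0.958 mV.

0.958 mV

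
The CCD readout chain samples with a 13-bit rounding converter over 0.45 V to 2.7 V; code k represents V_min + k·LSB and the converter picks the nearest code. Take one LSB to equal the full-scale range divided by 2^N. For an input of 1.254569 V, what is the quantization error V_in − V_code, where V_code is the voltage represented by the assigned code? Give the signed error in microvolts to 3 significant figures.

+95.1 µV

Span: 2.7 V − (0.45 V) = 2.25 V. LSB = 2.25 V / 2^13 ≈ 274.7 µV.
(1.254569 − (0.45)) / LSB = 0.804569 × 8192/2.25 = 2929.3463. Nearest integer: k = 2929.
V_code = 0.45 + (2929/8192) × 2.25 = 1.254473877 V.
V_in − V_code = 1.254569 − (1.254473877) = +95.1 µV.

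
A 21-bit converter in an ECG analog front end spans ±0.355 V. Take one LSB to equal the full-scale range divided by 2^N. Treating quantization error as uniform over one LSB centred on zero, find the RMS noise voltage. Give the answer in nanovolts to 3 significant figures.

Span: 0.355 V − (-0.355 V) = 0.71 V.
LSB = 0.71 V / 2^21 = 338.55 nV.
σ_q = LSB/√12 = 338.55 nV/3.4641 = 97.7 nV.

97.7 nV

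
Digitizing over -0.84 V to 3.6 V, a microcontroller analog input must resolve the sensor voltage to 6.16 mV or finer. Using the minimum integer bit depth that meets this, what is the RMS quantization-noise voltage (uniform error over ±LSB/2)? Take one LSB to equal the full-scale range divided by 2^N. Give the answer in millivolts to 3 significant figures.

1.25 mV

Span: 3.6 V − (-0.84 V) = 4.44 V.
Need 2^N ≥ 4.44 V / 6.16 mV = 720.8 → N_min = 10.
LSB = 4.44 V ÷ 2^10 = 4.44/1024 V = 4.3359 mV.
V_rms = LSB/√12 = 1.25 mV.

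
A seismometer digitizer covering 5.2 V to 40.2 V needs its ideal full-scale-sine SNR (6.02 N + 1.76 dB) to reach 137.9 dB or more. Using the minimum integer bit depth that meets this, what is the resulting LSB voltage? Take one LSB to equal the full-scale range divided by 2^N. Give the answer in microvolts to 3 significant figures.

Span: 40.2 V − (5.2 V) = 35 V.
Required N = ⌈(137.9 − 1.76)/6.02⌉ = ⌈22.615⌉ = 23.
One LSB is 35 V / 8388608 = 4.17 µV.

4.17 µV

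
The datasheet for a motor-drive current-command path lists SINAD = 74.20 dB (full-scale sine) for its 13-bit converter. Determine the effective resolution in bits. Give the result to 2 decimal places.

ENOB = (74.20 − 1.76)/6.02 = 12.0332 bits.

12.03 bits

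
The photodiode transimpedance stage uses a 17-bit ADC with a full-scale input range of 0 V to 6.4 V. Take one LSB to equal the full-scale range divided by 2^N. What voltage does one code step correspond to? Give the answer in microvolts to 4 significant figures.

48.83 µV

V_FS = 6.4 V.
There are 2^17 = 131072 steps.
LSB = 6.4 V ÷ 2^17 = 6.4/131072 V = 48.83 µV.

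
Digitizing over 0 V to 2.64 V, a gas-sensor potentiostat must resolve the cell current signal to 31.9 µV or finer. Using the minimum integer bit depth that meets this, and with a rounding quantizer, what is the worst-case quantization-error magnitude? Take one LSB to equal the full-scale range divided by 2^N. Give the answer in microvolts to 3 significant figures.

10.1 µV

V_FS = 2.64 V.
Need 2^N ≥ 2.64 V / 31.9 µV = 82760 → N_min = 17.
Step size = 2.64/131072 V = 20.142 µV.
Max error for round-to-nearest is LSB/2 = 10.1 µV.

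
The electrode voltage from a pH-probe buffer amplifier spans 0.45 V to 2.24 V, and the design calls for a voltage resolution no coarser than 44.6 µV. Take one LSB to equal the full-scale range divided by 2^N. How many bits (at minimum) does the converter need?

Full-scale range = 2.24 V − (0.45 V) = 1.79 V.
1.79 V / 44.6 µV = 40130. Since 2^15 = 32768 and 2^16 = 65536, N = 16.

16 bits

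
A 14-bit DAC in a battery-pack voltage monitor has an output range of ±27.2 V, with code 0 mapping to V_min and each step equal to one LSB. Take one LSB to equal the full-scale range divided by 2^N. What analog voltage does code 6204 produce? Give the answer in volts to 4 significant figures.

-6.601 V

Span: 27.2 V − (-27.2 V) = 54.4 V. LSB = 54.4 V / 2^14.
Output = V_min + (6204/16384) × range = -27.2 + 0.378662 × 54.4 V
      = -27.2 V + 20.5992 V = -6.60078 V.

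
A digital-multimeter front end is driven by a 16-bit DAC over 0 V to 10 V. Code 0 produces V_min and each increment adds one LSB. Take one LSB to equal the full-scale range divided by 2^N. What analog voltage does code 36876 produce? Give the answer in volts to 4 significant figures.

5.627 V

V_FS = 10 V. LSB = 10 V / 2^16.
Output = V_min + (36876/65536) × range = 0 + 0.562683 × 10 V
      = 0 V + 5.62683 V = 5.62683 V.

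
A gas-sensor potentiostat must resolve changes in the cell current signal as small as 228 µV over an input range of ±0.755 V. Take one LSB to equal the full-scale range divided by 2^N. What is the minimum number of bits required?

Full-scale range = 0.755 V − (-0.755 V) = 1.51 V.
Required number of levels: 1.51/228 µV = 6622.8; smallest N with 2^N ≥ that is 13.

13 bits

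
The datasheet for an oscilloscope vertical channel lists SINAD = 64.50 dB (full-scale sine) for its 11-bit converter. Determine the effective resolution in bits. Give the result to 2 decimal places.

(64.50 − 1.76) / 6.02 = 62.74/6.02 = 10.4219 effective bits.

10.42 bits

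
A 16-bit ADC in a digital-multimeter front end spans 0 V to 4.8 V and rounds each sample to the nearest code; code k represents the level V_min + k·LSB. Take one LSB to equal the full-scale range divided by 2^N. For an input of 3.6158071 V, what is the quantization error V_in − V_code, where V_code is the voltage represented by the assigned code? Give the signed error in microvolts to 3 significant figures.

Span = 4.8 V. LSB = 4.8 V / 2^16 ≈ 73.24 µV.
Position in LSBs: (3.6158071 − (0)) × 65536/4.8 = 49367.8196; rounding gives k = 49368.
Reconstructed level: 0 + 49368 × 4.8/65536 V = 3.6158203125 V.
Error = V_in − V_code = 3.6158071 − (3.6158203125) = −13.2 µV.

−13.2 µV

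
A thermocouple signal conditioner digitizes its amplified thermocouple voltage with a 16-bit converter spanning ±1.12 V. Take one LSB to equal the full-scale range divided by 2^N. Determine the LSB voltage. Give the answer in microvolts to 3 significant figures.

Span: 1.12 V − (-1.12 V) = 2.24 V.
2^16 = 65536 levels.
LSB = 2.24 V / 2^16 = 34.2 µV.

34.2 µV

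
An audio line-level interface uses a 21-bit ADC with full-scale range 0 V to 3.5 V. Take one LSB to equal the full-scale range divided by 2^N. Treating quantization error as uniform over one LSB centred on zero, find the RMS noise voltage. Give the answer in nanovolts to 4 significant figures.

Span = 3.5 V.
LSB = 3.5 V / 2^21 = 1.66893 µV.
RMS of a uniform error over width LSB is LSB/√12 = 481.8 nV.

481.8 nV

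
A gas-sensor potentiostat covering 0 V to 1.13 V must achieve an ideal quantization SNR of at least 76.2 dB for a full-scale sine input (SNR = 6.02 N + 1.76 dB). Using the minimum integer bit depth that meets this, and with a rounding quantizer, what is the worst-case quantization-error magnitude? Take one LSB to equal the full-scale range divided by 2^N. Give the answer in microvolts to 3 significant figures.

Span = 1.13 V.
Required N = ⌈(76.2 − 1.76)/6.02⌉ = ⌈12.365⌉ = 13.
One LSB is 1.13 V / 8192 = 137.94 µV.
|e|_max = LSB/2 = 69.0 µV.

69.0 µV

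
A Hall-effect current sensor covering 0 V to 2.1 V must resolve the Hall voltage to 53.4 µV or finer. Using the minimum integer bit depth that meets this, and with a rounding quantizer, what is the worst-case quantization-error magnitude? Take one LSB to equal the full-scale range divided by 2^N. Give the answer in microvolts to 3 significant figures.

Span = 2.1 V.
2.1 V / 53.4 µV = 39330. Since 2^15 = 32768 and 2^16 = 65536, N = 16.
One LSB is 2.1 V / 65536 = 32.043 µV.
Half an LSB is 16.0 µV.

16.0 µV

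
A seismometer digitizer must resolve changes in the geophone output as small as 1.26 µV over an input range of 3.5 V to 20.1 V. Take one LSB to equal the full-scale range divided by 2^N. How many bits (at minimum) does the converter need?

24 bits

Span: 20.1 V − (3.5 V) = 16.6 V.
Required number of levels: 16.6/1.26 µV = 1.3175e7; smallest N with 2^N ≥ that is 24.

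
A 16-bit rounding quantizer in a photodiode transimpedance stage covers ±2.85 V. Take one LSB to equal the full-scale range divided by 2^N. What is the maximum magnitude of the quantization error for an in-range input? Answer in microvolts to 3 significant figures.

Full-scale range = 2.85 V − (-2.85 V) = 5.7 V.
One LSB is 5.7 V / 65536 = 86.975 µV.
Worst-case error for round-to-nearest is half an LSB: 43.5 µV.

43.5 µV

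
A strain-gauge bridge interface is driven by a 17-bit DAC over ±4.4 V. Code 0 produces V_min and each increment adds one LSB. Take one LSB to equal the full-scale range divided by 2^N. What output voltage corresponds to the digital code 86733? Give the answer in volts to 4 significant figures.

Range = 4.4 − (-4.4) = 8.8 V. LSB = 8.8 V / 2^17.
V_out = -4.4 + 86733 × (8.8/131072) V
      = -4.4 + 5.82314 = 1.42314 V.

1.423 V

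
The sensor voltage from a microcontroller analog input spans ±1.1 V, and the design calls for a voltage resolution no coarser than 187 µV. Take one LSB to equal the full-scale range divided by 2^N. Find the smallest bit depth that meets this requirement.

Full-scale range = 1.1 V − (-1.1 V) = 2.2 V.
Required number of levels: 2.2/187 µV = 11765; smallest N with 2^N ≥ that is 14.

14 bits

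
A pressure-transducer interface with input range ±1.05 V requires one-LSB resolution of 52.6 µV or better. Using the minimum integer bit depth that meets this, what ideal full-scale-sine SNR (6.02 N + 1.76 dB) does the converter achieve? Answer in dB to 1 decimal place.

98.1 dB

Span: 1.05 V − (-1.05 V) = 2.1 V.
Levels needed ≥ 2.1/52.6 µV = 39920. 2^16 = 65536 suffices, so N_min = 16.
SNR = 6.02 × 16 + 1.76 = 98.08 dB.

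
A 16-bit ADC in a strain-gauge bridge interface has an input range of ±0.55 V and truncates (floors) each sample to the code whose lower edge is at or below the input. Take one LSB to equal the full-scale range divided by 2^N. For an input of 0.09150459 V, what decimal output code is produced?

Range = 0.55 − (-0.55) = 1.1 V. LSB = 1.1 V / 2^16 ≈ 16.78 µV.
V_in − V_min = 0.09150459 − (-0.55) = 0.64150459 V.
Divide by LSB: 0.64150459 × 65536/1.1 = 38219.6771.
Truncating gives code 38219.

38219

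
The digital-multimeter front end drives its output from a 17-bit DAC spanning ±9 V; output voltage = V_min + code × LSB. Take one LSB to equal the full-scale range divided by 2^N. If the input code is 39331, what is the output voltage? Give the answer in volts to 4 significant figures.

Range = 9 − (-9) = 18 V. LSB = 18 V / 2^17.
Output = V_min + (39331/131072) × range = -9 + 0.300072 × 18 V
      = -9 + 5.40129 = -3.59871 V.

-3.599 V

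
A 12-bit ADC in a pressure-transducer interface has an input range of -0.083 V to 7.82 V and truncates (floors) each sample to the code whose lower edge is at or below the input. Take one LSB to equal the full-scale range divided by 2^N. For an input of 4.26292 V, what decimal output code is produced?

2252

Range = 7.82 − (-0.083) = 7.903 V. LSB = 7.903 V / 2^12 ≈ 1.929 mV.
(V_in − V_min) × 2^12/range = (4.26292 − (-0.083)) × 4096/7.903 = 2252.422.
Floor → code = 2252.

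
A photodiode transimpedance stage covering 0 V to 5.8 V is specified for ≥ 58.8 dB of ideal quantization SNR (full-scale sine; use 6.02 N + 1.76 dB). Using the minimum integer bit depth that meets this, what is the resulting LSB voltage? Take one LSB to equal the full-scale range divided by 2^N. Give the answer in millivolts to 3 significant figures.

5.66 mV

Span = 5.8 V.
Solving 6.02 N ≥ 58.8 − 1.76: N ≥ 9.475. Round up → N = 10.
LSB = 5.8 V / 2^10 = 5.66 mV.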